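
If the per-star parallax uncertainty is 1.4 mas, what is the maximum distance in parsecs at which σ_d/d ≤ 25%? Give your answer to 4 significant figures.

σ_d/d = σ_p/p, so the condition is σ_p/p ≤ 0.25, i.e. p ≥ σ_p/0.25.
p_min = 1.4/0.25 = 5.6 mas = 0.0056 arcsec.
d_max = 1/p_min = 1/0.0056 = 178.57 pc.

178.6 pc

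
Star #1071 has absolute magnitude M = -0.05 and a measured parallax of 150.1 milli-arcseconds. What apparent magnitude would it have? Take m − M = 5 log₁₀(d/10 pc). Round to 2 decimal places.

d = 1/p = 1/0.1501″ = 6.6622 pc.
m − M = 5 log₁₀ d − 5 = 5 log₁₀(6.6622) − 5 = 4.1181 − 5 = -0.8819.
m = M + (m − M) = -0.05 + (-0.8819) = -0.93.

m = -0.93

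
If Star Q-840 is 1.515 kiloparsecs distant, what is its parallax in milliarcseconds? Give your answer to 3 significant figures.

0.660 mas

d = 1.515 kpc = 1515 pc.
p = 1/d = 1/1515 = 0.00066007 arcsec.
= 0.00066007 × 1000 = 0.66007 mas.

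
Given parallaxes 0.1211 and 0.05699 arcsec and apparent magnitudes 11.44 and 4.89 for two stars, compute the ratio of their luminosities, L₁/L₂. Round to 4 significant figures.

L₁/L₂ = 0.0005313

d₁ = 1/p₁ = 1/0.1211″ = 8.2576 pc; d₂ = 1/p₂ = 1/0.05699″ = 17.547 pc.
M₁ = m₁ − 5 log₁₀ d₁ + 5 = 11.44 − 4.5843 + 5 = 11.8557.
M₂ = 4.89 − 6.2210 + 5 = 3.6690.
L₁/L₂ = 10^(0.4(M₂ − M₁)) = 10^(0.4 × (-8.1867)) = 10^(-3.27468) = 0.00053128.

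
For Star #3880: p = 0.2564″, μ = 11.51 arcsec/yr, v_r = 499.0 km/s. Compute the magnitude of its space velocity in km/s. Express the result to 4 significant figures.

d = 1/p = 1/0.2564″ = 3.9002 pc.
v_t = 4.740 μ d = 4.740 × 11.51 × 3.9002 = 212.78 km/s.
v = √(v_r² + v_t²) = √(499.0² + 212.78²) = √294276 = 542.47 km/s.

542.5 km/s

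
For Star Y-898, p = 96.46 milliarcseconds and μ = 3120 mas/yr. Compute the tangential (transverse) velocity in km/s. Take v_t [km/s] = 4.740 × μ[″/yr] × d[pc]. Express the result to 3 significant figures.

d = 1/p = 1/0.09646″ = 10.367 pc.
μ = 3120 mas/yr = 3.12 ″/yr.
v_t = 4.74 × μ × d = 4.74 × 3.12 × 10.367 = 153.32 km/s.

153 km/s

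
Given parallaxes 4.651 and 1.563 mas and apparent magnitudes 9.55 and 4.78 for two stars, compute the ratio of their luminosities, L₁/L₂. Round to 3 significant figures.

L₁/L₂ = 0.00140

d₁ = 1/p₁ = 1/0.004651″ = 215.01 pc; d₂ = 1/p₂ = 1/0.001563″ = 639.8 pc.
M₁ = m₁ − 5 log₁₀ d₁ + 5 = 9.55 − 11.6623 + 5 = 2.8877.
M₂ = 4.78 − 14.0302 + 5 = -4.2502.
L₁/L₂ = 10^(0.4(M₂ − M₁)) = 10^(0.4 × (-7.1379)) = 10^(-2.85516) = 0.0013959.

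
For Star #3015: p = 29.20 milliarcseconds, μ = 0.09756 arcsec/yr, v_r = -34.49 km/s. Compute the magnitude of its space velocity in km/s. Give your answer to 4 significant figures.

d = 1/p = 1/0.02920″ = 34.247 pc.
v_t = 4.740 μ d = 4.740 × 0.09756 × 34.247 = 15.837 km/s.
v = √(v_r² + v_t²) = √((-34.49)² + 15.837²) = √1440.37 = 37.952 km/s.

37.95 km/s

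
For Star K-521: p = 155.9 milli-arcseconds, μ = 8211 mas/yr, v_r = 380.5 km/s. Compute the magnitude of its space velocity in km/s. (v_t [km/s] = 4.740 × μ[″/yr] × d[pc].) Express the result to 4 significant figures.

d = 1/p = 1/0.1559″ = 6.4144 pc.
μ = 8211 mas/yr = 8.211 ″/yr.
v_t = 4.740 μ d = 4.740 × 8.211 × 6.4144 = 249.65 km/s.
v = √(v_r² + v_t²) = √(380.5² + 249.65²) = √207105 = 455.09 km/s.

455.1 km/s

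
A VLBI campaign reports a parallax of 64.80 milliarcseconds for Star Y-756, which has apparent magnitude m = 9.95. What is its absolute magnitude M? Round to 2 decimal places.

d = 1/p = 1/0.06480″ = 15.432 pc.
m − M = 5 log₁₀(15.432) − 5 = 5.9421 − 5 = 0.9421.
M = m − (m − M) = 9.95 − 0.9421 = 9.01.

M = 9.01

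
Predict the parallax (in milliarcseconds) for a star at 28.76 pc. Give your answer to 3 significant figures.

p = 1/d = 1/28.76 = 0.034771 arcsec.
= 0.034771 × 1000 = 34.771 mas.

34.8 mas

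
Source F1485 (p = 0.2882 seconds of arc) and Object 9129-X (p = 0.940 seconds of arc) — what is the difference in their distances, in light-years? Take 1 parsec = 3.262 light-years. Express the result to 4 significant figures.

d_A = 1/0.2882″ = 3.4698 pc; d_B = 1/0.9400″ = 1.0638 pc.
|d_B − d_A| = |1.0638 − 3.4698| = 2.406 pc = 2.406 × 3.262 ly = 7.8484 ly.

7.848 ly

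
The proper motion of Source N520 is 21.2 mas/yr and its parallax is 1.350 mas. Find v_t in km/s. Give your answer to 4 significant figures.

74.44 km/s

d = 1/p = 1/0.001350″ = 740.74 pc.
μ = 21.2 mas/yr = 0.0212 ″/yr.
v_t = 4.74 × μ × d = 4.74 × 0.0212 × 740.74 = 74.435 km/s.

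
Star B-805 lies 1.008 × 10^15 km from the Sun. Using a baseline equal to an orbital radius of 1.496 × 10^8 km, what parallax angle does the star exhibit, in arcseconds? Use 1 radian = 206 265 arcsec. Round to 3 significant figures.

0.0306 arcsec

θ ≈ B/d = (1.496 × 10^8) / (1.008 × 10^15) = 1.4841 × 10^-7 rad.
In arcseconds: 1.4841 × 10^-7 × 206265 = 0.030612″.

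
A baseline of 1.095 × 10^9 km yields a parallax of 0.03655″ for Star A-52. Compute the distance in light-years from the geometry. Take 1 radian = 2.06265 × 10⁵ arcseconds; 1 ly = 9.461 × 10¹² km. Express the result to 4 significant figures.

θ = 0.03655″ = 0.03655/206265 = 1.7720 × 10^-7 rad.
d = B/θ = (1.095 × 10^9) / (1.7720 × 10^-7) = 6.1795 × 10^15 km = (6.1795 × 10^15) / (9.461 × 10^12) ly = 653.16 ly.

653.2 ly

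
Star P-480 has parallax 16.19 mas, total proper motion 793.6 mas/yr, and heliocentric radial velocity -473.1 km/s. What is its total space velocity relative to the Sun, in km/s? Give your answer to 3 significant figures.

527 km/s

d = 1/p = 1/0.01619″ = 61.767 pc.
μ = 793.6 mas/yr = 0.7936 ″/yr.
v_t = 4.740 μ d = 4.740 × 0.7936 × 61.767 = 232.35 km/s.
v = √(v_r² + v_t²) = √((-473.1)² + 232.35²) = √277810 = 527.08 km/s.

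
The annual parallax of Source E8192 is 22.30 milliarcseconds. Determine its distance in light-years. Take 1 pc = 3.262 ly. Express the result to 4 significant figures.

146.3 light years

p = 22.30 milliarcseconds = 0.02230 arcsec.
d = 1/p = 1/0.02230 = 44.843 pc.
In light-years: 44.843 × 3.262 = 146.28 ly.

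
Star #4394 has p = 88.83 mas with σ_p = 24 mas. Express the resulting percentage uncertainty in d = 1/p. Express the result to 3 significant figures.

For d = 1/p, |σ_d/d| = |σ_p/p|.
σ_p/p = 24 / 88.83 = 0.27018 = 27.018%.

27.0%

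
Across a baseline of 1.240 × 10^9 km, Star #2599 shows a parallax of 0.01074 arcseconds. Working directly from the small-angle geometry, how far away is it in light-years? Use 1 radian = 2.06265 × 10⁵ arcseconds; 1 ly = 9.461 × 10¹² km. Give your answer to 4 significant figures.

θ = 0.01074″ = 0.01074/206265 = 5.2069 × 10^-8 rad.
d = B/θ = (1.240 × 10^9) / (5.2069 × 10^-8) = 2.3815 × 10^16 km = (2.3815 × 10^16) / (9.461 × 10^12) ly = 2517.2 ly.

2517 ly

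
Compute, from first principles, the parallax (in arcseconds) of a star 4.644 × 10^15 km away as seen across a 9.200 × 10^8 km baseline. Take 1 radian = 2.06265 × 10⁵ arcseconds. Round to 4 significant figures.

θ ≈ B/d = (9.200 × 10^8) / (4.644 × 10^15) = 1.9811 × 10^-7 rad.
In arcseconds: 1.9811 × 10^-7 × 206265 = 0.040863″.

0.04086 arcsec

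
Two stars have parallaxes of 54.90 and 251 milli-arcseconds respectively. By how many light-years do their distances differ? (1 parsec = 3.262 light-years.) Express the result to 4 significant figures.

46.42 ly

d_A = 1/0.05490″ = 18.215 pc; d_B = 1/0.2510″ = 3.9841 pc.
|d_B − d_A| = |3.9841 − 18.215| = 14.231 pc = 14.231 × 3.262 ly = 46.422 ly.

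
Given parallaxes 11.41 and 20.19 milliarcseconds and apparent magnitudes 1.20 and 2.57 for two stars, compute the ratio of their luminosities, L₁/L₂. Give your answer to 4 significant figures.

d₁ = 1/p₁ = 1/0.01141″ = 87.642 pc; d₂ = 1/p₂ = 1/0.02019″ = 49.529 pc.
M₁ = m₁ − 5 log₁₀ d₁ + 5 = 1.20 − 9.7136 + 5 = -3.5136.
M₂ = 2.57 − 8.4743 + 5 = -0.9043.
L₁/L₂ = 10^(0.4(M₂ − M₁)) = 10^(0.4 × 2.6093) = 10^1.04372 = 11.059.

L₁/L₂ = 11.06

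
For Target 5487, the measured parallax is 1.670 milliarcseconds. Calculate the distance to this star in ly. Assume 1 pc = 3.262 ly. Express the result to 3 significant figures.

p = 1.670 milliarcseconds = 0.001670 arcsec.
d = 1/p = 1/0.001670 = 598.8 pc.
In light-years: 598.8 × 3.262 = 1953.3 ly.

1950 ly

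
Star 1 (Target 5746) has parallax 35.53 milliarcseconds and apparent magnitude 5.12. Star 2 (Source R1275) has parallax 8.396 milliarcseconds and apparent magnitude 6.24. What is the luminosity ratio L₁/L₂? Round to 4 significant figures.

L₁/L₂ = 0.1567

d₁ = 1/p₁ = 1/0.03553″ = 28.145 pc; d₂ = 1/p₂ = 1/0.008396″ = 119.1 pc.
M₁ = m₁ − 5 log₁₀ d₁ + 5 = 5.12 − 7.2470 + 5 = 2.8730.
M₂ = 6.24 − 10.3796 + 5 = 0.8604.
L₁/L₂ = 10^(0.4(M₂ − M₁)) = 10^(0.4 × (-2.0126)) = 10^(-0.80504) = 0.15666.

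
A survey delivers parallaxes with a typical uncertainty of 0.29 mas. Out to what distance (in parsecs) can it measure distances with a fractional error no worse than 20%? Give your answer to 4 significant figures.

σ_d/d = σ_p/p, so the condition is σ_p/p ≤ 0.20, i.e. p ≥ σ_p/0.20.
p_min = 0.29/0.20 = 1.45 mas = 0.00145 arcsec.
d_max = 1/p_min = 1/0.00145 = 689.66 pc.

689.7 pc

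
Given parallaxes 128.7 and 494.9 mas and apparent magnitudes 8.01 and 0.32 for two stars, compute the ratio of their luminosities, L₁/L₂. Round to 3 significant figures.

L₁/L₂ = 0.0124

d₁ = 1/p₁ = 1/0.1287″ = 7.77 pc; d₂ = 1/p₂ = 1/0.4949″ = 2.0206 pc.
M₁ = m₁ − 5 log₁₀ d₁ + 5 = 8.01 − 4.4521 + 5 = 8.5579.
M₂ = 0.32 − 1.5274 + 5 = 3.7926.
L₁/L₂ = 10^(0.4(M₂ − M₁)) = 10^(0.4 × (-4.7653)) = 10^(-1.90612) = 0.012413.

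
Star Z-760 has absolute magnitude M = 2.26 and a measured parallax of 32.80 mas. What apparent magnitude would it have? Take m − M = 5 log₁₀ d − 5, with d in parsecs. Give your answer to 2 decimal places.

d = 1/p = 1/0.03280″ = 30.488 pc.
m − M = 5 log₁₀ d − 5 = 5 log₁₀(30.488) − 5 = 7.4206 − 5 = 2.4206.
m = M + (m − M) = 2.26 + 2.4206 = 4.68.

m = 4.68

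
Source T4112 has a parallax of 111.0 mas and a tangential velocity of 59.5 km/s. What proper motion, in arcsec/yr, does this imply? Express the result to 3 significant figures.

1.39 arcsec/yr

d = 1/p = 1/0.1110″ = 9.009 pc.
μ = v_t / (4.74 d) = 59.5 / (4.74 × 9.009) = 59.5 / 42.703 = 1.3933 ″/yr.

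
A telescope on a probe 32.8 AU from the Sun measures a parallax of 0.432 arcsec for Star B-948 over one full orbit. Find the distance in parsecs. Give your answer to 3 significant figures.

With baseline B (in AU) and parallax p (in arcsec), d = B/p parsecs.
d = 32.8 / 0.432 = 75.926 pc.

75.9 pc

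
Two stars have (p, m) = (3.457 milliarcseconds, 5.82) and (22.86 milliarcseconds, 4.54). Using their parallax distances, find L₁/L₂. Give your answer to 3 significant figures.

L₁/L₂ = 13.5

d₁ = 1/p₁ = 1/0.003457″ = 289.27 pc; d₂ = 1/p₂ = 1/0.02286″ = 43.745 pc.
M₁ = m₁ − 5 log₁₀ d₁ + 5 = 5.82 − 12.3065 + 5 = -1.4865.
M₂ = 4.54 − 8.2046 + 5 = 1.3354.
L₁/L₂ = 10^(0.4(M₂ − M₁)) = 10^(0.4 × 2.8219) = 10^1.12876 = 13.451.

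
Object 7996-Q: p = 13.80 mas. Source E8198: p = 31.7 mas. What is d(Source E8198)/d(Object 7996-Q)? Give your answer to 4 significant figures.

0.4353

Since d = 1/p, d_B/d_A = p_A/p_B.
= 13.80 / 31.7 = 0.43533.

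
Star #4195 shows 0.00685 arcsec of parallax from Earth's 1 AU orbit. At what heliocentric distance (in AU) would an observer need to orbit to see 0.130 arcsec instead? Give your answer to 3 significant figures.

Parallax scales linearly with baseline: p ∝ B, so B = p_target / p_Earth × 1 AU.
B = 0.130 / 0.00685 = 18.978 AU.

19.0 AU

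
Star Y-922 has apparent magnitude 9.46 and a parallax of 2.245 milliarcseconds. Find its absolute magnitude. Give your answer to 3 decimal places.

M = 1.216

d = 1/p = 1/0.002245″ = 445.43 pc.
m − M = 5 log₁₀(445.43) − 5 = 13.2439 − 5 = 8.2439.
M = m − (m − M) = 9.46 − 8.2439 = 1.216.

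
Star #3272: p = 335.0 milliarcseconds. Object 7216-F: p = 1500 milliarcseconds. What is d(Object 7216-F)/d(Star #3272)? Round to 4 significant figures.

Since d = 1/p, d_B/d_A = p_A/p_B.
= 335.0 / 1500 = 0.22333.

0.2233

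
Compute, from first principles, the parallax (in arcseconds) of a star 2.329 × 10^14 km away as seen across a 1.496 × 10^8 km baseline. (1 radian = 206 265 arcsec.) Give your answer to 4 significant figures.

θ ≈ B/d = (1.496 × 10^8) / (2.329 × 10^14) = 6.4234 × 10^-7 rad.
In arcseconds: 6.4234 × 10^-7 × 206265 = 0.13249″.

0.1325 arcsec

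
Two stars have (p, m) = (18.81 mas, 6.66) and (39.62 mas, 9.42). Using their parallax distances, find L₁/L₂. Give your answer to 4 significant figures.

d₁ = 1/p₁ = 1/0.01881″ = 53.163 pc; d₂ = 1/p₂ = 1/0.03962″ = 25.24 pc.
M₁ = m₁ − 5 log₁₀ d₁ + 5 = 6.66 − 8.6280 + 5 = 3.0320.
M₂ = 9.42 − 7.0104 + 5 = 7.4096.
L₁/L₂ = 10^(0.4(M₂ − M₁)) = 10^(0.4 × 4.3776) = 10^1.75104 = 56.369.

L₁/L₂ = 56.37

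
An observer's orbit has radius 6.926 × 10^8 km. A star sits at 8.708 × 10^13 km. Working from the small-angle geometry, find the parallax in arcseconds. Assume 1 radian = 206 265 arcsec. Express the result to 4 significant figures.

θ ≈ B/d = (6.926 × 10^8) / (8.708 × 10^13) = 7.9536 × 10^-6 rad.
In arcseconds: 7.9536 × 10^-6 × 206265 = 1.6405″.

1.641 arcsec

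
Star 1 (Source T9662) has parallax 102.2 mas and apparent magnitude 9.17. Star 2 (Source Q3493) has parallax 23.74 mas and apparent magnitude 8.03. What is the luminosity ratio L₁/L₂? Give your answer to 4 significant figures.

d₁ = 1/p₁ = 1/0.1022″ = 9.7847 pc; d₂ = 1/p₂ = 1/0.02374″ = 42.123 pc.
M₁ = m₁ − 5 log₁₀ d₁ + 5 = 9.17 − 4.9527 + 5 = 9.2173.
M₂ = 8.03 − 8.1226 + 5 = 4.9074.
L₁/L₂ = 10^(0.4(M₂ − M₁)) = 10^(0.4 × (-4.3099)) = 10^(-1.72396) = 0.018882.

L₁/L₂ = 0.01888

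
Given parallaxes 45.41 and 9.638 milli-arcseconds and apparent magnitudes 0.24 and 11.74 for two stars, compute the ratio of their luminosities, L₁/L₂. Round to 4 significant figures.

d₁ = 1/p₁ = 1/0.04541″ = 22.022 pc; d₂ = 1/p₂ = 1/0.009638″ = 103.76 pc.
M₁ = m₁ − 5 log₁₀ d₁ + 5 = 0.24 − 6.7143 + 5 = -1.4743.
M₂ = 11.74 − 10.0801 + 5 = 6.6599.
L₁/L₂ = 10^(0.4(M₂ − M₁)) = 10^(0.4 × 8.1342) = 10^3.25368 = 1793.4.

L₁/L₂ = 1793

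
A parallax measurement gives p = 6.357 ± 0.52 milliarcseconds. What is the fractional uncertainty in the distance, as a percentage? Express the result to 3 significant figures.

For d = 1/p, |σ_d/d| = |σ_p/p|.
σ_p/p = 0.52 / 6.357 = 0.0818 = 8.18%.

8.18%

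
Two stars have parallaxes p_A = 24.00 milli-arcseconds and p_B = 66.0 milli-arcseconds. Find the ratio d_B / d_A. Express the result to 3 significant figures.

0.364

Since d = 1/p, d_B/d_A = p_A/p_B.
= 24.00 / 66.0 = 0.36364.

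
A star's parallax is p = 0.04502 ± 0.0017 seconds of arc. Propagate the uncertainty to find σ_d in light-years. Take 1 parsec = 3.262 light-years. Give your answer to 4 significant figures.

d = 1/p, so σ_d = σ_p / p².
σ_d = 0.00170 / (0.04502)² = 0.00170 / 0.0020268 = 0.83876 pc = 0.83876 × 3.262 ly = 2.736 ly.

2.736 ly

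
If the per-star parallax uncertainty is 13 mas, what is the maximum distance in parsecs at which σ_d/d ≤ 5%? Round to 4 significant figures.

σ_d/d = σ_p/p, so the condition is σ_p/p ≤ 0.05, i.e. p ≥ σ_p/0.05.
p_min = 13/0.05 = 260 mas = 0.26 arcsec.
d_max = 1/p_min = 1/0.26 = 3.8462 pc.

3.846 pc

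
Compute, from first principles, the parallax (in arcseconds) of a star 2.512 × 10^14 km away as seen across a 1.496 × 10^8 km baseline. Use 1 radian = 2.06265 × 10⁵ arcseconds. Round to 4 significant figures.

0.1228 arcsec

θ ≈ B/d = (1.496 × 10^8) / (2.512 × 10^14) = 5.9554 × 10^-7 rad.
In arcseconds: 5.9554 × 10^-7 × 206265 = 0.12284″.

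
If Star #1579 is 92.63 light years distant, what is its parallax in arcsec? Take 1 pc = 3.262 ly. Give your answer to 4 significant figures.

d = 92.63 ly ÷ 3.262 = 28.397 pc.
p = 1/d = 1/28.397 = 0.035215 arcsec.

0.03522 arcsec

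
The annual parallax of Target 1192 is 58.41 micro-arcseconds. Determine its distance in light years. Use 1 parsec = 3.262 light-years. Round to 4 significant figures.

55850 light years

p = 58.41 micro-arcseconds = 0.00005841 arcsec.
d = 1/p = 1/0.00005841 = 17120 pc.
In light-years: 17120 × 3.262 = 55845 ly.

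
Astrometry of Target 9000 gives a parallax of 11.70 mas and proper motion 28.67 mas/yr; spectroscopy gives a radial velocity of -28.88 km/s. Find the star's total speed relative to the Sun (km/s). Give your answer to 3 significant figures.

31.1 km/s

d = 1/p = 1/0.01170″ = 85.47 pc.
μ = 28.67 mas/yr = 0.02867 ″/yr.
v_t = 4.740 μ d = 4.740 × 0.02867 × 85.47 = 11.615 km/s.
v = √(v_r² + v_t²) = √((-28.88)² + 11.615²) = √968.963 = 31.128 km/s.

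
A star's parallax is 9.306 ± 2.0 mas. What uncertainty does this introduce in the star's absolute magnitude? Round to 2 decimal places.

M = m − 5 log₁₀ d + 5 = m + 5 log₁₀ p + 5, so ∂M/∂p = 5/(p ln 10).
σ_M = (5/ln 10) · (σ_p/p) = 2.1715 × 2.0/9.306 = 2.1715 × 0.21492 = 0.4667.

σ_M = 0.47 mag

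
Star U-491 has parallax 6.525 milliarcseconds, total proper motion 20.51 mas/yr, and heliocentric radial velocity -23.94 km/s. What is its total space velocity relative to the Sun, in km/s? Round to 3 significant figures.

28.2 km/s

d = 1/p = 1/0.006525″ = 153.26 pc.
μ = 20.51 mas/yr = 0.02051 ″/yr.
v_t = 4.740 μ d = 4.740 × 0.02051 × 153.26 = 14.9 km/s.
v = √(v_r² + v_t²) = √((-23.94)² + 14.9²) = √795.134 = 28.198 km/s.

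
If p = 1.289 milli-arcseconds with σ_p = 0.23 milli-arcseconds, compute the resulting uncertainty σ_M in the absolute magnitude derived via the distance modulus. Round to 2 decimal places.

σ_M = 0.39 mag

M = m − 5 log₁₀ d + 5 = m + 5 log₁₀ p + 5, so ∂M/∂p = 5/(p ln 10).
σ_M = (5/ln 10) · (σ_p/p) = 2.1715 × 0.23/1.289 = 2.1715 × 0.17843 = 0.38746.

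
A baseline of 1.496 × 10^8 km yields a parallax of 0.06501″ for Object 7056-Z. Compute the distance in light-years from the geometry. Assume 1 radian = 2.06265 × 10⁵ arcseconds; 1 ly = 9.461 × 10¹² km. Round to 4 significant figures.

θ = 0.06501″ = 0.06501/206265 = 3.1518 × 10^-7 rad.
d = B/θ = (1.496 × 10^8) / (3.1518 × 10^-7) = 4.7465 × 10^14 km = (4.7465 × 10^14) / (9.461 × 10^12) ly = 50.169 ly.

50.17 ly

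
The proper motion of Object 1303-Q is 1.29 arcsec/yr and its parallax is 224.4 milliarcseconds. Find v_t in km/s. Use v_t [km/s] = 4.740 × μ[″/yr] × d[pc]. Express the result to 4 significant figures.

27.25 km/s

d = 1/p = 1/0.2244″ = 4.4563 pc.
v_t = 4.74 × μ × d = 4.74 × 1.29 × 4.4563 = 27.248 km/s.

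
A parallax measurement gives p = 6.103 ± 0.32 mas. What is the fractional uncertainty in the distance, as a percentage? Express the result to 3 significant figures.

For d = 1/p, |σ_d/d| = |σ_p/p|.
σ_p/p = 0.32 / 6.103 = 0.052433 = 5.2433%.

5.24%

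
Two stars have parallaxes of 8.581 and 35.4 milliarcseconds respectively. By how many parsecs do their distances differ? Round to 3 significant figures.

88.3 pc

d_A = 1/0.008581″ = 116.54 pc; d_B = 1/0.03540″ = 28.249 pc.
|d_B − d_A| = |28.249 − 116.54| = 88.291 pc.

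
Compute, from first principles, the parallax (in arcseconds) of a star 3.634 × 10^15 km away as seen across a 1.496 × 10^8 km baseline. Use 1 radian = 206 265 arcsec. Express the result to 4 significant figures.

θ ≈ B/d = (1.496 × 10^8) / (3.634 × 10^15) = 4.1167 × 10^-8 rad.
In arcseconds: 4.1167 × 10^-8 × 206265 = 0.0084913″.

0.008491 arcsec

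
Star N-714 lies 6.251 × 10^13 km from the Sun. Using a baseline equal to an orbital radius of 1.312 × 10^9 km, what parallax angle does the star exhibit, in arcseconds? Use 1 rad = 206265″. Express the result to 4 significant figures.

θ ≈ B/d = (1.312 × 10^9) / (6.251 × 10^13) = 2.0989 × 10^-5 rad.
In arcseconds: 2.0989 × 10^-5 × 206265 = 4.3293″.

4.329 arcsec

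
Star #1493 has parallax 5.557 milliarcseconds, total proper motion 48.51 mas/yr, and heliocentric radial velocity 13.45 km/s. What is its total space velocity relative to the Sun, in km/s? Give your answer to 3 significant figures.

d = 1/p = 1/0.005557″ = 179.95 pc.
μ = 48.51 mas/yr = 0.04851 ″/yr.
v_t = 4.740 μ d = 4.740 × 0.04851 × 179.95 = 41.377 km/s.
v = √(v_r² + v_t²) = √(13.45² + 41.377²) = √1892.96 = 43.508 km/s.

43.5 km/s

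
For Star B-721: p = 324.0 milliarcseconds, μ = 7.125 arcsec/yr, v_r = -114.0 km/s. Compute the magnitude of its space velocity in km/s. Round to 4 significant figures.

154.5 km/s

d = 1/p = 1/0.3240″ = 3.0864 pc.
v_t = 4.740 μ d = 4.740 × 7.125 × 3.0864 = 104.24 km/s.
v = √(v_r² + v_t²) = √((-114.0)² + 104.24²) = √23862 = 154.47 km/s.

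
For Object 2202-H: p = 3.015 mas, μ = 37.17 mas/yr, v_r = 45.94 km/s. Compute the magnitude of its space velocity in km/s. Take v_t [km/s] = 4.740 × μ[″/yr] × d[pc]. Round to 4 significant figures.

74.33 km/s

d = 1/p = 1/0.003015″ = 331.67 pc.
μ = 37.17 mas/yr = 0.03717 ″/yr.
v_t = 4.740 μ d = 4.740 × 0.03717 × 331.67 = 58.436 km/s.
v = √(v_r² + v_t²) = √(45.94² + 58.436²) = √5525.25 = 74.332 km/s.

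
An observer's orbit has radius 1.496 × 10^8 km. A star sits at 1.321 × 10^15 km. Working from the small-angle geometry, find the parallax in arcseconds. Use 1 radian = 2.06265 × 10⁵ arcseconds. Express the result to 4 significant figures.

θ ≈ B/d = (1.496 × 10^8) / (1.321 × 10^15) = 1.1325 × 10^-7 rad.
In arcseconds: 1.1325 × 10^-7 × 206265 = 0.02336″.

0.02336 arcsec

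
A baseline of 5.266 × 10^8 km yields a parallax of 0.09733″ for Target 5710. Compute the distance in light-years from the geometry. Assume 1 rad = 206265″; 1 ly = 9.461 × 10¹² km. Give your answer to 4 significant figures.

118.0 ly

θ = 0.09733″ = 0.09733/206265 = 4.7187 × 10^-7 rad.
d = B/θ = (5.266 × 10^8) / (4.7187 × 10^-7) = 1.1160 × 10^15 km = (1.1160 × 10^15) / (9.461 × 10^12) ly = 117.96 ly.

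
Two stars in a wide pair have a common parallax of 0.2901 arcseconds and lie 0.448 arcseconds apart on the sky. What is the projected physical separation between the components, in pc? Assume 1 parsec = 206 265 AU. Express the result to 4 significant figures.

d = 1/p = 1/0.2901″ = 3.4471 pc.
At distance d (pc), an angle of θ arcsec spans θ·d AU: s = 0.448 × 3.4471 = 1.5443 AU.
= 1.5443 / 206265 = 7.4870 × 10^-6 pc.

7.487 × 10^-6 pc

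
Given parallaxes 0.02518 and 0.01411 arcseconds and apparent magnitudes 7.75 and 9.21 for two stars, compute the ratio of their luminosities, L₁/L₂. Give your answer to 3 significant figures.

d₁ = 1/p₁ = 1/0.02518″ = 39.714 pc; d₂ = 1/p₂ = 1/0.01411″ = 70.872 pc.
M₁ = m₁ − 5 log₁₀ d₁ + 5 = 7.75 − 7.9947 + 5 = 4.7553.
M₂ = 9.21 − 9.2524 + 5 = 4.9576.
L₁/L₂ = 10^(0.4(M₂ − M₁)) = 10^(0.4 × 0.2023) = 10^0.08092 = 1.2048.

L₁/L₂ = 1.20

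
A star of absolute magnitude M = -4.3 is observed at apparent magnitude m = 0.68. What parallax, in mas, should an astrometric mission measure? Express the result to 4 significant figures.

10.09 mas

m − M = 0.68 − (-4.3) = 4.98.
d = 10^((m−M)/5 + 1) = 10^1.996 = 99.083 pc.
p = 1/d = 1/99.083 = 0.010093 arcsec = 10.093 mas.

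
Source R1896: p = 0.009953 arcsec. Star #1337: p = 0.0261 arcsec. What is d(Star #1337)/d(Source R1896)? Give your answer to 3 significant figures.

Since d = 1/p, d_B/d_A = p_A/p_B.
= 0.009953 / 0.0261 = 0.38134.

0.381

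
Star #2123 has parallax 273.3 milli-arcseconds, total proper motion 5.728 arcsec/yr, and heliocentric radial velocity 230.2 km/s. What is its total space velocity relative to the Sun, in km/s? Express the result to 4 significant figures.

d = 1/p = 1/0.2733″ = 3.659 pc.
v_t = 4.740 μ d = 4.740 × 5.728 × 3.659 = 99.344 km/s.
v = √(v_r² + v_t²) = √(230.2² + 99.344²) = √62861.3 = 250.72 km/s.

250.7 km/s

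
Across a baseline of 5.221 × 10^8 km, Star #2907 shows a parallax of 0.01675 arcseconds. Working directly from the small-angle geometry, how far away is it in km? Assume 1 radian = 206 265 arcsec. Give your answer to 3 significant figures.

θ = 0.01675″ = 0.01675/206265 = 8.1206 × 10^-8 rad.
d = B/θ = (5.221 × 10^8) / (8.1206 × 10^-8) = 6.4293 × 10^15 km.

6.43 × 10^15 km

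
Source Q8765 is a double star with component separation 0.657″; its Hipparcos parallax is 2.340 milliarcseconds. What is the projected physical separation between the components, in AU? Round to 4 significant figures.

d = 1/p = 1/0.002340″ = 427.35 pc.
At distance d (pc), an angle of θ arcsec spans θ·d AU: s = 0.657 × 427.35 = 280.77 AU.

280.8 AU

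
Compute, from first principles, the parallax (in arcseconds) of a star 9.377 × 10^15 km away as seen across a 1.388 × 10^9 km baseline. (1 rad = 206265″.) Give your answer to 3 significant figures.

0.0305 arcsec

θ ≈ B/d = (1.388 × 10^9) / (9.377 × 10^15) = 1.4802 × 10^-7 rad.
In arcseconds: 1.4802 × 10^-7 × 206265 = 0.030531″.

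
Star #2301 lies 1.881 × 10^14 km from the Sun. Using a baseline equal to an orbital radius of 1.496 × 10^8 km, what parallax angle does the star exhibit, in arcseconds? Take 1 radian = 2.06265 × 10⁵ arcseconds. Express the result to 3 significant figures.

0.164 arcsec

θ ≈ B/d = (1.496 × 10^8) / (1.881 × 10^14) = 7.9532 × 10^-7 rad.
In arcseconds: 7.9532 × 10^-7 × 206265 = 0.16405″.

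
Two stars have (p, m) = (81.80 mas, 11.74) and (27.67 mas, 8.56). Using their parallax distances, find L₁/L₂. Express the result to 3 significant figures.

d₁ = 1/p₁ = 1/0.08180″ = 12.225 pc; d₂ = 1/p₂ = 1/0.02767″ = 36.14 pc.
M₁ = m₁ − 5 log₁₀ d₁ + 5 = 11.74 − 5.4362 + 5 = 11.3038.
M₂ = 8.56 − 7.7899 + 5 = 5.7701.
L₁/L₂ = 10^(0.4(M₂ − M₁)) = 10^(0.4 × (-5.5337)) = 10^(-2.21348) = 0.0061167.

L₁/L₂ = 0.00612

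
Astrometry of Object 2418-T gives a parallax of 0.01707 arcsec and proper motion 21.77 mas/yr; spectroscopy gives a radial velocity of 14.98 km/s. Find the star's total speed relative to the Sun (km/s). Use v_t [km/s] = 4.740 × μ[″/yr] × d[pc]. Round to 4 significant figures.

d = 1/p = 1/0.01707″ = 58.582 pc.
μ = 21.77 mas/yr = 0.02177 ″/yr.
v_t = 4.740 μ d = 4.740 × 0.02177 × 58.582 = 6.0451 km/s.
v = √(v_r² + v_t²) = √(14.98² + 6.0451²) = √260.944 = 16.154 km/s.

16.15 km/s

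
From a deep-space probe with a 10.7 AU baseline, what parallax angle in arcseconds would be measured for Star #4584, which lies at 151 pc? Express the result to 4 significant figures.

0.07086 arcsec

p (arcsec) = B (AU) / d (pc).
p = 10.7 / 151 = 0.070861 arcsec.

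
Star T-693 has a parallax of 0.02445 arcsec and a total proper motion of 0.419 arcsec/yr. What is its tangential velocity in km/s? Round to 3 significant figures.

d = 1/p = 1/0.02445″ = 40.9 pc.
v_t = 4.74 × μ × d = 4.74 × 0.419 × 40.9 = 81.23 km/s.

81.2 km/s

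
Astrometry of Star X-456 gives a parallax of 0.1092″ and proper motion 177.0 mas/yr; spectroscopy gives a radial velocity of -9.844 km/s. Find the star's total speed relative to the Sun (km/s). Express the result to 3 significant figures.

12.5 km/s

d = 1/p = 1/0.1092″ = 9.1575 pc.
μ = 177.0 mas/yr = 0.1770 ″/yr.
v_t = 4.740 μ d = 4.740 × 0.1770 × 9.1575 = 7.683 km/s.
v = √(v_r² + v_t²) = √((-9.844)² + 7.683²) = √155.933 = 12.487 km/s.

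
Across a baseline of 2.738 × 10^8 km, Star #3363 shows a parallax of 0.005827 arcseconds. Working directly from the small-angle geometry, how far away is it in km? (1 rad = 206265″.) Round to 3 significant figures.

θ = 0.005827″ = 0.005827/206265 = 2.8250 × 10^-8 rad.
d = B/θ = (2.738 × 10^8) / (2.8250 × 10^-8) = 9.6920 × 10^15 km.

9.69 × 10^15 km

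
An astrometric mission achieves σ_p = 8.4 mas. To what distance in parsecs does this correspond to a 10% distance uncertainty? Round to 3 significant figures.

σ_d/d = σ_p/p, so the condition is σ_p/p ≤ 0.10, i.e. p ≥ σ_p/0.10.
p_min = 8.4/0.10 = 84 mas = 0.084 arcsec.
d_max = 1/p_min = 1/0.084 = 11.905 pc.

11.9 pc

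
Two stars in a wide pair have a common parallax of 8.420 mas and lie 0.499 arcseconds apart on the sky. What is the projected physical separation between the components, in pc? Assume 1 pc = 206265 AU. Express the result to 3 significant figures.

0.000287 pc

d = 1/p = 1/0.008420″ = 118.76 pc.
At distance d (pc), an angle of θ arcsec spans θ·d AU: s = 0.499 × 118.76 = 59.261 AU.
= 59.261 / 206265 = 0.00028731 pc.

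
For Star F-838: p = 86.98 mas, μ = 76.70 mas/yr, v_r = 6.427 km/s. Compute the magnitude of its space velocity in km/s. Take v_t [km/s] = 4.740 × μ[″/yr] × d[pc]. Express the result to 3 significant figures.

d = 1/p = 1/0.08698″ = 11.497 pc.
μ = 76.70 mas/yr = 0.07670 ″/yr.
v_t = 4.740 μ d = 4.740 × 0.07670 × 11.497 = 4.1798 km/s.
v = √(v_r² + v_t²) = √(6.427² + 4.1798²) = √58.7771 = 7.6666 km/s.

7.67 km/s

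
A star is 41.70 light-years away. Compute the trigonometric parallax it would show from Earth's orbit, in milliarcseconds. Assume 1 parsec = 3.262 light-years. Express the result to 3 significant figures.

78.2 mas

d = 41.70 ly ÷ 3.262 = 12.784 pc.
p = 1/d = 1/12.784 = 0.078223 arcsec.
= 0.078223 × 1000 = 78.223 mas.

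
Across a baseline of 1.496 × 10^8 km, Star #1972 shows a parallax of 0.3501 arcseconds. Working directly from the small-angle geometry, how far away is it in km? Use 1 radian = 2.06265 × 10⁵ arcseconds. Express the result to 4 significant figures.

θ = 0.3501″ = 0.3501/206265 = 1.6973 × 10^-6 rad.
d = B/θ = (1.496 × 10^8) / (1.6973 × 10^-6) = 8.8140 × 10^13 km.

8.814 × 10^13 km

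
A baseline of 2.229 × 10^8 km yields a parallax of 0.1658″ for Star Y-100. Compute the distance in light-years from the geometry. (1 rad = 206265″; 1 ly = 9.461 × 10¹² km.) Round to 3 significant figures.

θ = 0.1658″ = 0.1658/206265 = 8.0382 × 10^-7 rad.
d = B/θ = (2.229 × 10^8) / (8.0382 × 10^-7) = 2.7730 × 10^14 km = (2.7730 × 10^14) / (9.461 × 10^12) ly = 29.31 ly.

29.3 ly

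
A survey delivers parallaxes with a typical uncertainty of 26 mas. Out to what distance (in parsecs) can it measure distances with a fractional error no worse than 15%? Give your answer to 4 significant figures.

5.769 pc

σ_d/d = σ_p/p, so the condition is σ_p/p ≤ 0.15, i.e. p ≥ σ_p/0.15.
p_min = 26/0.15 = 173.33 mas = 0.17333 arcsec.
d_max = 1/p_min = 1/0.17333 = 5.7693 pc.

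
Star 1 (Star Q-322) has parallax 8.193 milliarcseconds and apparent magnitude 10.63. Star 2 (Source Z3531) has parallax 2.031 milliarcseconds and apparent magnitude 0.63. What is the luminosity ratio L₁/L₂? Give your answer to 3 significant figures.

d₁ = 1/p₁ = 1/0.008193″ = 122.06 pc; d₂ = 1/p₂ = 1/0.002031″ = 492.37 pc.
M₁ = m₁ − 5 log₁₀ d₁ + 5 = 10.63 − 10.4329 + 5 = 5.1971.
M₂ = 0.63 − 13.4615 + 5 = -7.8315.
L₁/L₂ = 10^(0.4(M₂ − M₁)) = 10^(0.4 × (-13.0286)) = 10^(-5.21144) = 0.0000061455.

L₁/L₂ = 6.15 × 10^-6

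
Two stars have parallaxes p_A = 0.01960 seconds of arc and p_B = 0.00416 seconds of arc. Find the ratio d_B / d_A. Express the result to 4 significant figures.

4.712

Since d = 1/p, d_B/d_A = p_A/p_B.
= 0.01960 / 0.00416 = 4.7115.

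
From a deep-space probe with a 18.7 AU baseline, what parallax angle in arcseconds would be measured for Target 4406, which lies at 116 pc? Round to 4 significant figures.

0.1612 arcsec

p (arcsec) = B (AU) / d (pc).
p = 18.7 / 116 = 0.16121 arcsec.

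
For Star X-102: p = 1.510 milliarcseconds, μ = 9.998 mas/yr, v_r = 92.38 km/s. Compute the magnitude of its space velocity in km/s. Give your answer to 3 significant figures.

d = 1/p = 1/0.001510″ = 662.25 pc.
μ = 9.998 mas/yr = 0.009998 ″/yr.
v_t = 4.740 μ d = 4.740 × 0.009998 × 662.25 = 31.384 km/s.
v = √(v_r² + v_t²) = √(92.38² + 31.384²) = √9519.02 = 97.565 km/s.

97.6 km/s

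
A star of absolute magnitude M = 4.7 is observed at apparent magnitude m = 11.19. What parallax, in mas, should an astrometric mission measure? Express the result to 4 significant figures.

5.035 mas

m − M = 11.19 − 4.7 = 6.49.
d = 10^((m−M)/5 + 1) = 10^2.298 = 198.61 pc.
p = 1/d = 1/198.61 = 0.005035 arcsec = 5.035 mas.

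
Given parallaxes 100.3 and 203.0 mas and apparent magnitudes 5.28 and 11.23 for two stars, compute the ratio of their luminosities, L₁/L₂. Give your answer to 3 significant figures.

d₁ = 1/p₁ = 1/0.1003″ = 9.9701 pc; d₂ = 1/p₂ = 1/0.2030″ = 4.9261 pc.
M₁ = m₁ − 5 log₁₀ d₁ + 5 = 5.28 − 4.9935 + 5 = 5.2865.
M₂ = 11.23 − 3.4625 + 5 = 12.7675.
L₁/L₂ = 10^(0.4(M₂ − M₁)) = 10^(0.4 × 7.4810) = 10^2.99240 = 982.65.

L₁/L₂ = 983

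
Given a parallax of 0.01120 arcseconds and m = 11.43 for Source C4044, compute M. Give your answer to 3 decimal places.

M = 6.676

d = 1/p = 1/0.01120″ = 89.286 pc.
m − M = 5 log₁₀(89.286) − 5 = 9.7539 − 5 = 4.7539.
M = m − (m − M) = 11.43 − 4.7539 = 6.676.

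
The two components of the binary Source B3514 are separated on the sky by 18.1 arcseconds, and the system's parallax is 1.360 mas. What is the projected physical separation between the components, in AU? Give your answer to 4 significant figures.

d = 1/p = 1/0.001360″ = 735.29 pc.
At distance d (pc), an angle of θ arcsec spans θ·d AU: s = 18.1 × 735.29 = 13309 AU.

13310 AU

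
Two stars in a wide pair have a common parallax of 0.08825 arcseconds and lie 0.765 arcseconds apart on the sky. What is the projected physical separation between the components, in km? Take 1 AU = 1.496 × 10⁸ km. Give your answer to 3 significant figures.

1.30 × 10^9 km

d = 1/p = 1/0.08825″ = 11.331 pc.
At distance d (pc), an angle of θ arcsec spans θ·d AU: s = 0.765 × 11.331 = 8.6682 AU.
= 8.6682 × 1.496 × 10⁸ km = 1.2968 × 10^9 km.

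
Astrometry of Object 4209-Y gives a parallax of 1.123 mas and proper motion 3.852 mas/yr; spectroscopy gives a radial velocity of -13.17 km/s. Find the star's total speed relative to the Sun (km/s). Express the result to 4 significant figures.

d = 1/p = 1/0.001123″ = 890.47 pc.
μ = 3.852 mas/yr = 0.003852 ″/yr.
v_t = 4.740 μ d = 4.740 × 0.003852 × 890.47 = 16.259 km/s.
v = √(v_r² + v_t²) = √((-13.17)² + 16.259²) = √437.804 = 20.924 km/s.

20.92 km/s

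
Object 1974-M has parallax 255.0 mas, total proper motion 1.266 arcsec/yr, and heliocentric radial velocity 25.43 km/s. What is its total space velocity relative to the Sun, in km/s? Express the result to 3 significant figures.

34.6 km/s

d = 1/p = 1/0.2550″ = 3.9216 pc.
v_t = 4.740 μ d = 4.740 × 1.266 × 3.9216 = 23.533 km/s.
v = √(v_r² + v_t²) = √(25.43² + 23.533²) = √1200.49 = 34.648 km/s.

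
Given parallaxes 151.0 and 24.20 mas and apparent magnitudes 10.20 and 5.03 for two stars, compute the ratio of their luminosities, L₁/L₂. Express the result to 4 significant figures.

d₁ = 1/p₁ = 1/0.1510″ = 6.6225 pc; d₂ = 1/p₂ = 1/0.02420″ = 41.322 pc.
M₁ = m₁ − 5 log₁₀ d₁ + 5 = 10.20 − 4.1051 + 5 = 11.0949.
M₂ = 5.03 − 8.0809 + 5 = 1.9491.
L₁/L₂ = 10^(0.4(M₂ − M₁)) = 10^(0.4 × (-9.1458)) = 10^(-3.65832) = 0.00021962.

L₁/L₂ = 0.0002196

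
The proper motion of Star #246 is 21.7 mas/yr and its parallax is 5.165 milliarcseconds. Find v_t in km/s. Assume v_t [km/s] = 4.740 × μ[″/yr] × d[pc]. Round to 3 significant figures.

19.9 km/s

d = 1/p = 1/0.005165″ = 193.61 pc.
μ = 21.7 mas/yr = 0.0217 ″/yr.
v_t = 4.74 × μ × d = 4.74 × 0.0217 × 193.61 = 19.914 km/s.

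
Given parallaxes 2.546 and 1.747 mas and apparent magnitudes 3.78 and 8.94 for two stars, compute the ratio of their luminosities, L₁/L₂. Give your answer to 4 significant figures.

L₁/L₂ = 54.56

d₁ = 1/p₁ = 1/0.002546″ = 392.77 pc; d₂ = 1/p₂ = 1/0.001747″ = 572.41 pc.
M₁ = m₁ − 5 log₁₀ d₁ + 5 = 3.78 − 12.9707 + 5 = -4.1907.
M₂ = 8.94 − 13.7885 + 5 = 0.1515.
L₁/L₂ = 10^(0.4(M₂ − M₁)) = 10^(0.4 × 4.3422) = 10^1.73688 = 54.561.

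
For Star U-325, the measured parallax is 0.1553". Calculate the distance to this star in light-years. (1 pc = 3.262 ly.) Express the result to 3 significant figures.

21.0 light years

d = 1/p = 1/0.1553 = 6.4392 pc.
In light-years: 6.4392 × 3.262 = 21.005 ly.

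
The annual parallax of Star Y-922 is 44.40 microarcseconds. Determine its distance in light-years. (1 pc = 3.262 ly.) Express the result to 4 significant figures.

73470 light years

p = 44.40 microarcseconds = 0.00004440 arcsec.
d = 1/p = 1/0.00004440 = 22523 pc.
In light-years: 22523 × 3.262 = 73470 ly.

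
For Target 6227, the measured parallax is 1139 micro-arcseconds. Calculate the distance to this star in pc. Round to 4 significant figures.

p = 1139 micro-arcseconds = 0.001139 arcsec.
d = 1/p = 1/0.001139 = 877.96 pc.

878.0 pc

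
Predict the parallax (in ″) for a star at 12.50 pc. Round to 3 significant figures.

0.0800 ″

p = 1/d = 1/12.5 = 0.08 arcsec.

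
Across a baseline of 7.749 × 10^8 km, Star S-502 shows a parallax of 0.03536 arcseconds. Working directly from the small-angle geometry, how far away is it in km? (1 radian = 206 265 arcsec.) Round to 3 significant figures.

θ = 0.03536″ = 0.03536/206265 = 1.7143 × 10^-7 rad.
d = B/θ = (7.749 × 10^8) / (1.7143 × 10^-7) = 4.5202 × 10^15 km.

4.52 × 10^15 km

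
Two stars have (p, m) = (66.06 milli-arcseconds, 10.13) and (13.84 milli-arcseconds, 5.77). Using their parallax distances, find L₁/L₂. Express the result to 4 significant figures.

d₁ = 1/p₁ = 1/0.06606″ = 15.138 pc; d₂ = 1/p₂ = 1/0.01384″ = 72.254 pc.
M₁ = m₁ − 5 log₁₀ d₁ + 5 = 10.13 − 5.9003 + 5 = 9.2297.
M₂ = 5.77 − 9.2943 + 5 = 1.4757.
L₁/L₂ = 10^(0.4(M₂ − M₁)) = 10^(0.4 × (-7.7540)) = 10^(-3.10160) = 0.00079141.

L₁/L₂ = 0.0007914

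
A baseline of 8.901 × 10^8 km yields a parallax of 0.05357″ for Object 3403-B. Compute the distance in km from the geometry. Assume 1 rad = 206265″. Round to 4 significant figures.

θ = 0.05357″ = 0.05357/206265 = 2.5971 × 10^-7 rad.
d = B/θ = (8.901 × 10^8) / (2.5971 × 10^-7) = 3.4273 × 10^15 km.

3.427 × 10^15 km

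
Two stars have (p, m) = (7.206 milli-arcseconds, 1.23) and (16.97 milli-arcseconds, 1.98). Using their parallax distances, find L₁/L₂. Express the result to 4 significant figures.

L₁/L₂ = 11.07

d₁ = 1/p₁ = 1/0.007206″ = 138.77 pc; d₂ = 1/p₂ = 1/0.01697″ = 58.928 pc.
M₁ = m₁ − 5 log₁₀ d₁ + 5 = 1.23 − 10.7115 + 5 = -4.4815.
M₂ = 1.98 − 8.8516 + 5 = -1.8716.
L₁/L₂ = 10^(0.4(M₂ − M₁)) = 10^(0.4 × 2.6099) = 10^1.04396 = 11.065.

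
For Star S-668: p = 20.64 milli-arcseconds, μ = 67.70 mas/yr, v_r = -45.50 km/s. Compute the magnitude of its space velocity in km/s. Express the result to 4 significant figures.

d = 1/p = 1/0.02064″ = 48.45 pc.
μ = 67.70 mas/yr = 0.06770 ″/yr.
v_t = 4.740 μ d = 4.740 × 0.06770 × 48.45 = 15.548 km/s.
v = √(v_r² + v_t²) = √((-45.50)² + 15.548²) = √2311.99 = 48.083 km/s.

48.08 km/s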